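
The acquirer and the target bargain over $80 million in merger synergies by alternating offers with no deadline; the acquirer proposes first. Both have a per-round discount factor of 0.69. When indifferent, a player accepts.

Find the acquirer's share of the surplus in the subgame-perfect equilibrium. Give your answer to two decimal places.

In a stationary SPE each proposer offers the other exactly their discounted continuation value.
If the acquirer keeps x when proposing and the target keeps y when proposing, then x = 80 − 0.69y and y = 80 − 0.69x.
Solving: x = 80(1 − 0.69) / (1 − 0.69·0.69) = 24.8 / 0.5239 ≈ 47.3373.
The target gets 80 − 47.3373 ≈ 32.6627.

47.34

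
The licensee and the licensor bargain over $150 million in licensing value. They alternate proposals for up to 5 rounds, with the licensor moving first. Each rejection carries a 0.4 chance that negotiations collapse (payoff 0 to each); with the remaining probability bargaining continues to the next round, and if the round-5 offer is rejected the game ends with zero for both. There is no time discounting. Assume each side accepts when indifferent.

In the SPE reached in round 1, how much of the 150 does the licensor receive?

101.04

By backward induction:
Round 5 (the licensor proposes): the licensee will accept anything ≥ 0, so the licensor offers 0 and keeps 150.
Round 4 (the licensee proposes): rejecting gives the licensor an expected 0.6 × 150 = 90, so the licensee offers 90, keeping 60.
Round 3 (the licensor proposes): rejecting gives the licensee an expected 0.6 × 60 = 36, so the licensor offers 36, keeping 114.
Round 2 (the licensee proposes): rejecting gives the licensor an expected 0.6 × 114 = 68.4, so the licensee offers 68.4, keeping 81.6.
Round 1 (the licensor proposes): rejecting gives the licensee an expected 0.6 × 81.6 = 48.96. The licensor offers 48.96 and keeps 150 − 48.96 = 101.04.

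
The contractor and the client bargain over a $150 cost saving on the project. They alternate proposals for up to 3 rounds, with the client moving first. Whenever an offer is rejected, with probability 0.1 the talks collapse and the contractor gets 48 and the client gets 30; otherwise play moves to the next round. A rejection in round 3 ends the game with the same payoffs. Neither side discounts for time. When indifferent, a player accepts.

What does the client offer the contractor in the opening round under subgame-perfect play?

By backward induction:
Round 3 (the client proposes): the contractor gets 48 if talks fail, so the client offers 48 and keeps 102.
Round 2 (the contractor proposes): rejecting gives the client an expected 0.9 × 102 + 0.1 × 30 = 94.8. The contractor offers 94.8 and keeps 150 − 94.8 = 55.2.
Round 1 (the client proposes): rejecting gives the contractor an expected 0.9 × 55.2 + 0.1 × 48 = 54.48, so the client offers 54.48, keeping 95.52.

54.48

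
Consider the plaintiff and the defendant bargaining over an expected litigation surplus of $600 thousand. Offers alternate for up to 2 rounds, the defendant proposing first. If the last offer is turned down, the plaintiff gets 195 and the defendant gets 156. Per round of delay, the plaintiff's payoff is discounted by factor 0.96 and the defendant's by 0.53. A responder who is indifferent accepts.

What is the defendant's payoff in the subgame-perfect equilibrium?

Round 2 (the plaintiff proposes): the defendant gets 156 if talks fail, so the plaintiff offers 156 and keeps 444.
Round 1 (the defendant proposes): the plaintiff can get 444 next round, worth 0.96 × 444 = 426.24 now; the defendant offers that and keeps 173.76.

173.76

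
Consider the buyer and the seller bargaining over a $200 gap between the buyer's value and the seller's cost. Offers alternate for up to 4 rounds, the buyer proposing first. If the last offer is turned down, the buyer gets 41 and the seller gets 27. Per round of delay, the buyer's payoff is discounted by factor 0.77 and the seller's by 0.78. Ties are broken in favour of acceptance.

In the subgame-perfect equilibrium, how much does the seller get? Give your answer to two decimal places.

Round 4 (the seller proposes): the buyer gets 41 if talks fail, so the seller offers 41 and keeps 159.
Round 3 (the buyer proposes): the seller can get 159 next round, worth 0.78 × 159 = 124.02 now. The buyer offers 124.02 and keeps 200 − 124.02 = 75.98.
Round 2 (the seller proposes): the buyer can get 75.98 next round, worth 0.77 × 75.98 = 58.5046 now. The seller offers 58.5046 and keeps 200 − 58.5046 = 141.4954.
Round 1 (the buyer proposes): the seller can get 141.4954 next round, worth 0.78 × 141.4954 = 110.366412 now. The buyer offers 110.366412 and keeps 200 − 110.366412 = 89.633588.

110.37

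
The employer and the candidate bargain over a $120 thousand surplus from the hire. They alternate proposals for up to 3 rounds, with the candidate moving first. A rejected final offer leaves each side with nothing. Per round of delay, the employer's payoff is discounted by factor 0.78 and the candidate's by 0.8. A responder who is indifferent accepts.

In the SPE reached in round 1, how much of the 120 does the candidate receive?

Round 3 (the candidate proposes): rejection yields 0 for the employer; the candidate offers 0 and keeps 120.
Round 2 (the employer proposes): the candidate can get 120 next round, worth 0.8 × 120 = 96 now, so the employer offers 96, keeping 24.
Round 1 (the candidate proposes): the employer can get 24 next round, worth 0.78 × 24 = 18.72 now. The candidate offers 18.72 and keeps 120 − 18.72 = 101.28.

101.28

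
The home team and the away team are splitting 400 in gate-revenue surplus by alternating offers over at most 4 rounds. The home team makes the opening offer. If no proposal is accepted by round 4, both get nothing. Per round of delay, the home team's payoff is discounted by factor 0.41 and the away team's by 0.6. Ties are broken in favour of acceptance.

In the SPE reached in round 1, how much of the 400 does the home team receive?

Solve by backward induction from round 4.
Round 4 (the away team proposes): the home team will accept anything ≥ 0, so the away team offers 0 and keeps 400.
Round 3 (the home team proposes): the away team can get 400 next round, worth 0.6 × 400 = 240 now; the home team offers that and keeps 160.
Round 2 (the away team proposes): the home team can get 160 next round, worth 0.41 × 160 = 65.6 now, so the away team offers 65.6, keeping 334.4.
Round 1 (the home team proposes): the away team can get 334.4 next round, worth 0.6 × 334.4 = 200.64 now; the home team offers that and keeps 199.36.

199.36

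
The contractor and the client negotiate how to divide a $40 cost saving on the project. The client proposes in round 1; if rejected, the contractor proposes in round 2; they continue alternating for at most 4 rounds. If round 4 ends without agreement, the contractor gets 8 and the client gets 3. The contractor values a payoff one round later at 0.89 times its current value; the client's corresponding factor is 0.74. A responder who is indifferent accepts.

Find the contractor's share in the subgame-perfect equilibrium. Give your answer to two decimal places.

30.94

Round 4 (the contractor proposes): the client gets 3 if talks fail, so the contractor offers 3 and keeps 37.
Round 3 (the client proposes): the contractor can get 37 next round, worth 0.89 × 37 = 32.93 now; the client offers that and keeps 7.07.
Round 2 (the contractor proposes): the client can get 7.07 next round, worth 0.74 × 7.07 = 5.2318 now; the contractor offers that and keeps 34.7682.
Round 1 (the client proposes): the contractor can get 34.7682 next round, worth 0.89 × 34.7682 = 30.943698 now, so the client offers 30.943698, keeping 9.056302.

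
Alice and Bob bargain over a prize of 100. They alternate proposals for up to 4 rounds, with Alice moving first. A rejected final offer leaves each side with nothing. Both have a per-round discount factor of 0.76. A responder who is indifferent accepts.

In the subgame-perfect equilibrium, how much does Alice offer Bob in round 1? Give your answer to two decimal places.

Round 4 (Bob proposes): Alice will accept anything ≥ 0, so Bob offers 0 and keeps 100.
Round 3 (Alice proposes): Bob can get 100 next round, worth 0.76 × 100 = 76 now, so Alice offers 76, keeping 24.
Round 2 (Bob proposes): Alice can get 24 next round, worth 0.76 × 24 = 18.24 now. Bob offers 18.24 and keeps 100 − 18.24 = 81.76.
Round 1 (Alice proposes): Bob can get 81.76 next round, worth 0.76 × 81.76 = 62.1376 now. Alice offers 62.1376 and keeps 100 − 62.1376 = 37.8624.

62.14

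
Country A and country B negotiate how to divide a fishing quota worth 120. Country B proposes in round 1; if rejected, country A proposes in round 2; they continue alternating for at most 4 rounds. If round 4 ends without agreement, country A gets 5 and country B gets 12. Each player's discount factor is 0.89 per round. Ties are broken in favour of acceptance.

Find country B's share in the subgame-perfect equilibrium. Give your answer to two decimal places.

Round 4 (country A proposes): country B gets 12 if talks fail, so country A offers 12 and keeps 108.
Round 3 (country B proposes): country A can get 108 next round, worth 0.89 × 108 = 96.12 now. Country B offers 96.12 and keeps 120 − 96.12 = 23.88.
Round 2 (country A proposes): country B can get 23.88 next round, worth 0.89 × 23.88 = 21.2532 now. Country A offers 21.2532 and keeps 120 − 21.2532 = 98.7468.
Round 1 (country B proposes): country A can get 98.7468 next round, worth 0.89 × 98.7468 = 87.884652 now, so country B offers 87.884652, keeping 32.115348.

32.12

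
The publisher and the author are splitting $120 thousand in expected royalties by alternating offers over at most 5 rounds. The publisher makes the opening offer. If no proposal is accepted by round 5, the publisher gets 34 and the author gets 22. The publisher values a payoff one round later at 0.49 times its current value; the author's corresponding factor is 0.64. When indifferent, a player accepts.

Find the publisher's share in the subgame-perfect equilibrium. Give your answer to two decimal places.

Solve by backward induction from round 5.
Round 5 (the publisher proposes): the author gets 22 if talks fail, so the publisher offers 22 and keeps 98.
Round 4 (the author proposes): the publisher can get 98 next round, worth 0.49 × 98 = 48.02 now, so the author offers 48.02, keeping 71.98.
Round 3 (the publisher proposes): the author can get 71.98 next round, worth 0.64 × 71.98 = 46.0672 now. The publisher offers 46.0672 and keeps 120 − 46.0672 = 73.9328.
Round 2 (the author proposes): the publisher can get 73.9328 next round, worth 0.49 × 73.9328 = 36.227072 now; the author offers that and keeps 83.772928.
Round 1 (the publisher proposes): the author can get 83.772928 next round, worth 0.64 × 83.772928 = 53.61467392 now, so the publisher offers 53.61467392, keeping 66.38532608.

66.39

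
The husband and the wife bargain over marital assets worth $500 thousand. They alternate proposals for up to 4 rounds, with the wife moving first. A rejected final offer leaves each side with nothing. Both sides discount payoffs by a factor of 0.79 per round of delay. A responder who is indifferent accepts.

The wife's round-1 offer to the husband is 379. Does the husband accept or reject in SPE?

Accept

Round 4 (the husband proposes): rejection yields 0 for the wife; the husband offers 0 and keeps 500.
Round 3 (the wife proposes): the husband can get 500 next round, worth 0.79 × 500 = 395 now, so the wife offers 395, keeping 105.
Round 2 (the husband proposes): the wife can get 105 next round, worth 0.79 × 105 = 82.95 now. The husband offers 82.95 and keeps 500 − 82.95 = 417.05.
So by rejecting in round 1, the husband gets 417.05 next round, worth 0.79 × 417.05 = 329.4695 now.
Offer 379 ≥ 329.4695, so the husband accepts.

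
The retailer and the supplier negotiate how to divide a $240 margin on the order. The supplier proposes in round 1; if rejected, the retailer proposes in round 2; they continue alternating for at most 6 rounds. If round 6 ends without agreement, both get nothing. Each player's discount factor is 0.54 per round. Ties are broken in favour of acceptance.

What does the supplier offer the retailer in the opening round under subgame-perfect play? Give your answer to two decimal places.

88.02

Round 6 (the retailer proposes): the supplier will accept anything ≥ 0, so the retailer offers 0 and keeps 240.
Round 5 (the supplier proposes): the retailer can get 240 next round, worth 0.54 × 240 = 129.6 now, so the supplier offers 129.6, keeping 110.4.
Round 4 (the retailer proposes): the supplier can get 110.4 next round, worth 0.54 × 110.4 = 59.616 now, so the retailer offers 59.616, keeping 180.384.
Round 3 (the supplier proposes): the retailer can get 180.384 next round, worth 0.54 × 180.384 = 97.40736 now; the supplier offers that and keeps 142.59264.
Round 2 (the retailer proposes): the supplier can get 142.59264 next round, worth 0.54 × 142.59264 = 77.0000256 now. The retailer offers 77.0000256 and keeps 240 − 77.0000256 = 162.9999744.
Round 1 (the supplier proposes): the retailer can get 162.9999744 next round, worth 0.54 × 162.9999744 = 88.019986176 now, so the supplier offers 88.019986176, keeping 151.980013824.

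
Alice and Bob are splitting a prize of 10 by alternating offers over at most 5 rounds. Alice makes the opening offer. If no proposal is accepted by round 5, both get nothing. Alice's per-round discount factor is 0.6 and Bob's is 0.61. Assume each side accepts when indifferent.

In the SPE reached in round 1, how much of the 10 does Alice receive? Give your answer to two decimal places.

Round 5 (Alice proposes): Bob will accept anything ≥ 0, so Alice offers 0 and keeps 10.
Round 4 (Bob proposes): Alice can get 10 next round, worth 0.6 × 10 = 6 now; Bob offers that and keeps 4.
Round 3 (Alice proposes): Bob can get 4 next round, worth 0.61 × 4 = 2.44 now; Alice offers that and keeps 7.56.
Round 2 (Bob proposes): Alice can get 7.56 next round, worth 0.6 × 7.56 = 4.536 now; Bob offers that and keeps 5.464.
Round 1 (Alice proposes): Bob can get 5.464 next round, worth 0.61 × 5.464 = 3.33304 now; Alice offers that and keeps 6.66696.

6.67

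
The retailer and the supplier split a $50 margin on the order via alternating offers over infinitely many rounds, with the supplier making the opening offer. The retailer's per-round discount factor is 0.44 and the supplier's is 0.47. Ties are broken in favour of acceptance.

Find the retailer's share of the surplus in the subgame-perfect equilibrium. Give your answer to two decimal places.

14.70

In a stationary SPE each proposer offers the other exactly their discounted continuation value.
If the supplier keeps x when proposing and the retailer keeps y when proposing, then x = 50 − 0.44y and y = 50 − 0.47x.
Solving: x = 50(1 − 0.44) / (1 − 0.47·0.44) = 28 / 0.7932 ≈ 35.3001.
The retailer gets 50 − 35.3001 ≈ 14.6999.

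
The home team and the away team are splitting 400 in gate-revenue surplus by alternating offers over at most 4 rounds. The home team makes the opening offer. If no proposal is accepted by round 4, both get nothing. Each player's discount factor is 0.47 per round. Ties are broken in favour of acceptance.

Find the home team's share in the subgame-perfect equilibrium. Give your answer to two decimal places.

258.83

By backward induction:
Round 4 (the away team proposes): rejection yields 0 for the home team; the away team offers 0 and keeps 400.
Round 3 (the home team proposes): the away team can get 400 next round, worth 0.47 × 400 = 188 now. The home team offers 188 and keeps 400 − 188 = 212.
Round 2 (the away team proposes): the home team can get 212 next round, worth 0.47 × 212 = 99.64 now, so the away team offers 99.64, keeping 300.36.
Round 1 (the home team proposes): the away team can get 300.36 next round, worth 0.47 × 300.36 = 141.1692 now. The home team offers 141.1692 and keeps 400 − 141.1692 = 258.8308.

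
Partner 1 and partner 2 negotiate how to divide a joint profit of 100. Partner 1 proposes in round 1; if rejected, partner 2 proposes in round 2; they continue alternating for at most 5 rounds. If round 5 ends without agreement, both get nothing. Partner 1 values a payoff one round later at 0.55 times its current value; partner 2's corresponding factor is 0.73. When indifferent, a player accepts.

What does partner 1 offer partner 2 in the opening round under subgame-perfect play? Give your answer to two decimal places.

Round 5 (partner 1 proposes): rejection yields 0 for partner 2; partner 1 offers 0 and keeps 100.
Round 4 (partner 2 proposes): partner 1 can get 100 next round, worth 0.55 × 100 = 55 now. Partner 2 offers 55 and keeps 100 − 55 = 45.
Round 3 (partner 1 proposes): partner 2 can get 45 next round, worth 0.73 × 45 = 32.85 now; partner 1 offers that and keeps 67.15.
Round 2 (partner 2 proposes): partner 1 can get 67.15 next round, worth 0.55 × 67.15 = 36.9325 now; partner 2 offers that and keeps 63.0675.
Round 1 (partner 1 proposes): partner 2 can get 63.0675 next round, worth 0.73 × 63.0675 = 46.039275 now, so partner 1 offers 46.039275, keeping 53.960725.

46.04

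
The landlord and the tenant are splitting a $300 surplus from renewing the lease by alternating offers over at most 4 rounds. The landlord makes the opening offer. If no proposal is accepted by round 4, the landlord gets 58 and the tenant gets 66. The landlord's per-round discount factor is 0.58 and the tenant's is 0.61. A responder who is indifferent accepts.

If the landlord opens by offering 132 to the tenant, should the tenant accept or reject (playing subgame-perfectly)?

Accept

Work out the tenant's continuation value if the offer is rejected.
Round 4 (the tenant proposes): the landlord gets 58 if talks fail, so the tenant offers 58 and keeps 242.
Round 3 (the landlord proposes): the tenant can get 242 next round, worth 0.61 × 242 = 147.62 now; the landlord offers that and keeps 152.38.
Round 2 (the tenant proposes): the landlord can get 152.38 next round, worth 0.58 × 152.38 = 88.3804 now, so the tenant offers 88.3804, keeping 211.6196.
So by rejecting in round 1, the tenant gets 211.6196 next round, worth 0.61 × 211.6196 = 129.087956 now.
Offer 132 ≥ 129.087956, so the tenant accepts.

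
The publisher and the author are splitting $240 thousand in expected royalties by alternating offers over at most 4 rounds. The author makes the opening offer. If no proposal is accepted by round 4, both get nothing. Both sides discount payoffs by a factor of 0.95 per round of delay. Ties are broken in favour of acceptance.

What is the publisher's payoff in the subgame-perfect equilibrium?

217.17

Round 4 (the publisher proposes): rejection yields 0 for the author; the publisher offers 0 and keeps 240.
Round 3 (the author proposes): the publisher can get 240 next round, worth 0.95 × 240 = 228 now; the author offers that and keeps 12.
Round 2 (the publisher proposes): the author can get 12 next round, worth 0.95 × 12 = 11.4 now, so the publisher offers 11.4, keeping 228.6.
Round 1 (the author proposes): the publisher can get 228.6 next round, worth 0.95 × 228.6 = 217.17 now. The author offers 217.17 and keeps 240 − 217.17 = 22.83.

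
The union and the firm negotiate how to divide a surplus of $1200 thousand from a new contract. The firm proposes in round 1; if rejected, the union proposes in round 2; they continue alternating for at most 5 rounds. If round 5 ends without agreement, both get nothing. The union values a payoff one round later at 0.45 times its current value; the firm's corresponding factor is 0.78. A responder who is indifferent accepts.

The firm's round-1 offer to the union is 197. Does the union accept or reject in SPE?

Work out the union's continuation value if the offer is rejected.
Round 5 (the firm proposes): the union will accept anything ≥ 0, so the firm offers 0 and keeps 1200.
Round 4 (the union proposes): the firm can get 1200 next round, worth 0.78 × 1200 = 936 now, so the union offers 936, keeping 264.
Round 3 (the firm proposes): the union can get 264 next round, worth 0.45 × 264 = 118.8 now. The firm offers 118.8 and keeps 1200 − 118.8 = 1081.2.
Round 2 (the union proposes): the firm can get 1081.2 next round, worth 0.78 × 1081.2 = 843.336 now. The union offers 843.336 and keeps 1200 − 843.336 = 356.664.
So by rejecting in round 1, the union gets 356.664 next round, worth 0.45 × 356.664 = 160.4988 now.
Offer 197 ≥ 160.4988, so the union accepts.

Accept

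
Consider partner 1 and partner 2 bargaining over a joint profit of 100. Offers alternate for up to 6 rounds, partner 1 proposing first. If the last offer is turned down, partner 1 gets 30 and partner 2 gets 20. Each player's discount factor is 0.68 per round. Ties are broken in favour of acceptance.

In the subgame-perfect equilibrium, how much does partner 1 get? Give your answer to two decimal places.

58.00

Round 6 (partner 2 proposes): partner 1 gets 30 if talks fail, so partner 2 offers 30 and keeps 70.
Round 5 (partner 1 proposes): partner 2 can get 70 next round, worth 0.68 × 70 = 47.6 now. Partner 1 offers 47.6 and keeps 100 − 47.6 = 52.4.
Round 4 (partner 2 proposes): partner 1 can get 52.4 next round, worth 0.68 × 52.4 = 35.632 now. Partner 2 offers 35.632 and keeps 100 − 35.632 = 64.368.
Round 3 (partner 1 proposes): partner 2 can get 64.368 next round, worth 0.68 × 64.368 = 43.77024 now. Partner 1 offers 43.77024 and keeps 100 − 43.77024 = 56.22976.
Round 2 (partner 2 proposes): partner 1 can get 56.22976 next round, worth 0.68 × 56.22976 = 38.2362368 now; partner 2 offers that and keeps 61.7637632.
Round 1 (partner 1 proposes): partner 2 can get 61.7637632 next round, worth 0.68 × 61.7637632 = 41.999358976 now; partner 1 offers that and keeps 58.000641024.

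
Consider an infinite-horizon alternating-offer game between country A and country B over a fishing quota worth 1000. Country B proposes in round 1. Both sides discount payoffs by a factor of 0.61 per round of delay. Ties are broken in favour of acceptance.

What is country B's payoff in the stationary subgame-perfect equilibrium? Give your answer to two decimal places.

Let x be country B's share when country B proposes and y be country A's share when country A proposes.
Country A accepts iff offered ≥ 0.61·y, so x = 1000 − 0.61y. Symmetrically y = 1000 − 0.61x.
Substituting: x = 1000 − 0.61(1000 − 0.61x), giving x(1 − 0.61·0.61) = 1000(1 − 0.61).
So x = 1000 × 0.39 / 0.6279 ≈ 621.1180, and country A receives 1000 − x ≈ 378.8820.

621.12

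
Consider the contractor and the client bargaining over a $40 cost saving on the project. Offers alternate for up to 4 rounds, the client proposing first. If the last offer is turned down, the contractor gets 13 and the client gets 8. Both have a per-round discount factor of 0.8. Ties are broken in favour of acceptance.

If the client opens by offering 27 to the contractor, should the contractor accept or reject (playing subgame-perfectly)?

Accept

Round 4 (the contractor proposes): the client gets 8 if talks fail, so the contractor offers 8 and keeps 32.
Round 3 (the client proposes): the contractor can get 32 next round, worth 0.8 × 32 = 25.6 now, so the client offers 25.6, keeping 14.4.
Round 2 (the contractor proposes): the client can get 14.4 next round, worth 0.8 × 14.4 = 11.52 now; the contractor offers that and keeps 28.48.
So by rejecting in round 1, the contractor gets 28.48 next round, worth 0.8 × 28.48 = 22.784 now.
Offer 27 ≥ 22.784, so the contractor accepts.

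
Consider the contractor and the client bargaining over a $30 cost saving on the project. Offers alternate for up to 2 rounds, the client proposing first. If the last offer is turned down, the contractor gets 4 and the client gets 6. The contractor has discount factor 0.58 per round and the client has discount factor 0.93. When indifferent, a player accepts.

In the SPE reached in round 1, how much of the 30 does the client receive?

Round 2 (the contractor proposes): the client gets 6 if talks fail, so the contractor offers 6 and keeps 24.
Round 1 (the client proposes): the contractor can get 24 next round, worth 0.58 × 24 = 13.92 now, so the client offers 13.92, keeping 16.08.

16.08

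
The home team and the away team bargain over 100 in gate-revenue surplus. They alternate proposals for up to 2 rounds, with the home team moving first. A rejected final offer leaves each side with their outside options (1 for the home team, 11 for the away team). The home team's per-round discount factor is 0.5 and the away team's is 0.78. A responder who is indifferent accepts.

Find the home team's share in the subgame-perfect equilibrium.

Round 2 (the away team proposes): the home team gets 1 if talks fail, so the away team offers 1 and keeps 99.
Round 1 (the home team proposes): the away team can get 99 next round, worth 0.78 × 99 = 77.22 now, so the home team offers 77.22, keeping 22.78.

22.78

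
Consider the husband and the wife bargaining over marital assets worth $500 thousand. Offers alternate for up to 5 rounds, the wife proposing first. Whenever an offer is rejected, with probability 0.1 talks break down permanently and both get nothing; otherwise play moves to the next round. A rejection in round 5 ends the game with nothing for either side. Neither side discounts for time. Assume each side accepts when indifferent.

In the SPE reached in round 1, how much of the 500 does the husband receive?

81.45

Round 5 (the wife proposes): the husband will accept anything ≥ 0, so the wife offers 0 and keeps 500.
Round 4 (the husband proposes): rejecting gives the wife an expected 0.9 × 500 = 450; the husband offers that and keeps 50.
Round 3 (the wife proposes): rejecting gives the husband an expected 0.9 × 50 = 45, so the wife offers 45, keeping 455.
Round 2 (the husband proposes): rejecting gives the wife an expected 0.9 × 455 = 409.5; the husband offers that and keeps 90.5.
Round 1 (the wife proposes): rejecting gives the husband an expected 0.9 × 90.5 = 81.45. The wife offers 81.45 and keeps 500 − 81.45 = 418.55.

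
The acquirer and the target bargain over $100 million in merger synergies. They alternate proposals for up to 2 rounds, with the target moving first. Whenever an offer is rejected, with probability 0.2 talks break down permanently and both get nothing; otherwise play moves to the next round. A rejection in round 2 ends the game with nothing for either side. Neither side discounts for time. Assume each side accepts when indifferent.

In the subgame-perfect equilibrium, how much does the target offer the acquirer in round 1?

80

Round 2 (the acquirer proposes): the target will accept anything ≥ 0, so the acquirer offers 0 and keeps 100.
Round 1 (the target proposes): rejecting gives the acquirer an expected 0.8 × 100 = 80, so the target offers 80, keeping 20.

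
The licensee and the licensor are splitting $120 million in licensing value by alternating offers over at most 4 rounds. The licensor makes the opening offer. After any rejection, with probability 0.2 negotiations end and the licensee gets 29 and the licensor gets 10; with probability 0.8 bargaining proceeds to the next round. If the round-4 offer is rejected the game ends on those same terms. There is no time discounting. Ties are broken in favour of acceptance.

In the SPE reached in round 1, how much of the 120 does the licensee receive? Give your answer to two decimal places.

By backward induction:
Round 4 (the licensee proposes): the licensor gets 10 if talks fail, so the licensee offers 10 and keeps 110.
Round 3 (the licensor proposes): rejecting gives the licensee an expected 0.8 × 110 + 0.2 × 29 = 93.8, so the licensor offers 93.8, keeping 26.2.
Round 2 (the licensee proposes): rejecting gives the licensor an expected 0.8 × 26.2 + 0.2 × 10 = 22.96, so the licensee offers 22.96, keeping 97.04.
Round 1 (the licensor proposes): rejecting gives the licensee an expected 0.8 × 97.04 + 0.2 × 29 = 83.432, so the licensor offers 83.432, keeping 36.568.

83.43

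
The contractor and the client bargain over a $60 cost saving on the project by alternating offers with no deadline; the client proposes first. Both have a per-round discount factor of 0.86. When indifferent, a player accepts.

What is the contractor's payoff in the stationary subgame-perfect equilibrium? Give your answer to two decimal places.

Let x be the client's share when the client proposes and y be the contractor's share when the contractor proposes.
The contractor accepts iff offered ≥ 0.86·y, so x = 60 − 0.86y. Symmetrically y = 60 − 0.86x.
Substituting: x = 60 − 0.86(60 − 0.86x), giving x(1 − 0.86·0.86) = 60(1 − 0.86).
So x = 60 × 0.14 / 0.2604 ≈ 32.2581, and the contractor receives 60 − x ≈ 27.7419.

27.74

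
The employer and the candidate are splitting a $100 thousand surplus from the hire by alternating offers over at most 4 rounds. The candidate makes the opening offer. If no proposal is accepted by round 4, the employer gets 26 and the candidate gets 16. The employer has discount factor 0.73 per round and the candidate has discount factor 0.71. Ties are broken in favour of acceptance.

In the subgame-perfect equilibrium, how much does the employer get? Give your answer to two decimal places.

Work backward from the last round.
Round 4 (the employer proposes): the candidate gets 16 if talks fail, so the employer offers 16 and keeps 84.
Round 3 (the candidate proposes): the employer can get 84 next round, worth 0.73 × 84 = 61.32 now, so the candidate offers 61.32, keeping 38.68.
Round 2 (the employer proposes): the candidate can get 38.68 next round, worth 0.71 × 38.68 = 27.4628 now. The employer offers 27.4628 and keeps 100 − 27.4628 = 72.5372.
Round 1 (the candidate proposes): the employer can get 72.5372 next round, worth 0.73 × 72.5372 = 52.952156 now; the candidate offers that and keeps 47.047844.

52.95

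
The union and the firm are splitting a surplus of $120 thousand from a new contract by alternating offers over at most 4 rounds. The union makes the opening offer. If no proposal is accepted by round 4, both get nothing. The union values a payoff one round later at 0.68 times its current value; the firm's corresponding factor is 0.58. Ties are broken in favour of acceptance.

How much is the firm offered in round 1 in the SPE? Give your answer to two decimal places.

Round 4 (the firm proposes): rejection yields 0 for the union; the firm offers 0 and keeps 120.
Round 3 (the union proposes): the firm can get 120 next round, worth 0.58 × 120 = 69.6 now; the union offers that and keeps 50.4.
Round 2 (the firm proposes): the union can get 50.4 next round, worth 0.68 × 50.4 = 34.272 now. The firm offers 34.272 and keeps 120 − 34.272 = 85.728.
Round 1 (the union proposes): the firm can get 85.728 next round, worth 0.58 × 85.728 = 49.72224 now; the union offers that and keeps 70.27776.

49.72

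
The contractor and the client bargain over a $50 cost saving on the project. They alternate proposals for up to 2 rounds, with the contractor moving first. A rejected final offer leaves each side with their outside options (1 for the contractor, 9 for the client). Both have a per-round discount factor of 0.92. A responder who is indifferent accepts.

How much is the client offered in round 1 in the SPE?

45.08

Solve by backward induction from round 2.
Round 2 (the client proposes): the contractor gets 1 if talks fail, so the client offers 1 and keeps 49.
Round 1 (the contractor proposes): the client can get 49 next round, worth 0.92 × 49 = 45.08 now. The contractor offers 45.08 and keeps 50 − 45.08 = 4.92.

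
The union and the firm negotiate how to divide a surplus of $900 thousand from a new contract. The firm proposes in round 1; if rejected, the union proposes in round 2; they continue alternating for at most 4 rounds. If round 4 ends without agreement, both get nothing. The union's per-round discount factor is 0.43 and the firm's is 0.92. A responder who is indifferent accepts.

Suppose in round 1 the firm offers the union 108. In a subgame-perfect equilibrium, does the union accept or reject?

Round 4 (the union proposes): rejection yields 0 for the firm; the union offers 0 and keeps 900.
Round 3 (the firm proposes): the union can get 900 next round, worth 0.43 × 900 = 387 now; the firm offers that and keeps 513.
Round 2 (the union proposes): the firm can get 513 next round, worth 0.92 × 513 = 471.96 now, so the union offers 471.96, keeping 428.04.
So by rejecting in round 1, the union gets 428.04 next round, worth 0.43 × 428.04 = 184.0572 now.
Offer 108 < 184.0572, so the union rejects.

Reject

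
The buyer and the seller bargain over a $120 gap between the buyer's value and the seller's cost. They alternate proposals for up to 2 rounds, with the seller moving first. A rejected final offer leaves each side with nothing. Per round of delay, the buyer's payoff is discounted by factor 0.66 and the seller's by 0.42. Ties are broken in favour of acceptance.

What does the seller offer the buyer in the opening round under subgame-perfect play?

79.2

Round 2 (the buyer proposes): the seller will accept anything ≥ 0, so the buyer offers 0 and keeps 120.
Round 1 (the seller proposes): the buyer can get 120 next round, worth 0.66 × 120 = 79.2 now. The seller offers 79.2 and keeps 120 − 79.2 = 40.8.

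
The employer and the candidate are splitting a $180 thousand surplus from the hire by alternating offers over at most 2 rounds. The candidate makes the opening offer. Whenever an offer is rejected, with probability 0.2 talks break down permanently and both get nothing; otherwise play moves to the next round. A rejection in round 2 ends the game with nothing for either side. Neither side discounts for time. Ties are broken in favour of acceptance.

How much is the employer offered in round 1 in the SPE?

By backward induction:
Round 2 (the employer proposes): rejection yields 0 for the candidate; the employer offers 0 and keeps 180.
Round 1 (the candidate proposes): rejecting gives the employer an expected 0.8 × 180 = 144. The candidate offers 144 and keeps 180 − 144 = 36.

144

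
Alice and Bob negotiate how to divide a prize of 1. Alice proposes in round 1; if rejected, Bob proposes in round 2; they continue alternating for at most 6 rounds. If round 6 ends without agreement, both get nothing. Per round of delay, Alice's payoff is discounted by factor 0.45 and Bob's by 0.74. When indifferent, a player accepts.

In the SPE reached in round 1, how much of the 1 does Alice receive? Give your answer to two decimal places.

0.38

Round 6 (Bob proposes): Alice will accept anything ≥ 0, so Bob offers 0 and keeps 1.
Round 5 (Alice proposes): Bob can get 1 next round, worth 0.74 × 1 = 0.74 now. Alice offers 0.74 and keeps 1 − 0.74 = 0.26.
Round 4 (Bob proposes): Alice can get 0.26 next round, worth 0.45 × 0.26 = 0.117 now. Bob offers 0.117 and keeps 1 − 0.117 = 0.883.
Round 3 (Alice proposes): Bob can get 0.883 next round, worth 0.74 × 0.883 = 0.65342 now, so Alice offers 0.65342, keeping 0.34658.
Round 2 (Bob proposes): Alice can get 0.34658 next round, worth 0.45 × 0.34658 = 0.155961 now; Bob offers that and keeps 0.844039.
Round 1 (Alice proposes): Bob can get 0.844039 next round, worth 0.74 × 0.844039 = 0.62458886 now. Alice offers 0.62458886 and keeps 1 − 0.62458886 = 0.37541114.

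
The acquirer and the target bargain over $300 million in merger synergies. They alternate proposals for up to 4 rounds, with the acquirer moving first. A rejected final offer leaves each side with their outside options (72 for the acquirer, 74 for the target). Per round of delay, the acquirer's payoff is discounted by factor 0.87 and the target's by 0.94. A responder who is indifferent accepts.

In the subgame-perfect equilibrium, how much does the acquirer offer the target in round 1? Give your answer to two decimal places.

211.93

Solve by backward induction from round 4.
Round 4 (the target proposes): the acquirer gets 72 if talks fail, so the target offers 72 and keeps 228.
Round 3 (the acquirer proposes): the target can get 228 next round, worth 0.94 × 228 = 214.32 now, so the acquirer offers 214.32, keeping 85.68.
Round 2 (the target proposes): the acquirer can get 85.68 next round, worth 0.87 × 85.68 = 74.5416 now. The target offers 74.5416 and keeps 300 − 74.5416 = 225.4584.
Round 1 (the acquirer proposes): the target can get 225.4584 next round, worth 0.94 × 225.4584 = 211.930896 now. The acquirer offers 211.930896 and keeps 300 − 211.930896 = 88.069104.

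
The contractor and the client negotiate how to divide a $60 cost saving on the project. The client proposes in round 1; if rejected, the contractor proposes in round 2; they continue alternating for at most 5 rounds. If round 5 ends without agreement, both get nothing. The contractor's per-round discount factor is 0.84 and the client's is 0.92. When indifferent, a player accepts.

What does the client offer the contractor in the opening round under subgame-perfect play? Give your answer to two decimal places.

7.15

Round 5 (the client proposes): the contractor will accept anything ≥ 0, so the client offers 0 and keeps 60.
Round 4 (the contractor proposes): the client can get 60 next round, worth 0.92 × 60 = 55.2 now, so the contractor offers 55.2, keeping 4.8.
Round 3 (the client proposes): the contractor can get 4.8 next round, worth 0.84 × 4.8 = 4.032 now; the client offers that and keeps 55.968.
Round 2 (the contractor proposes): the client can get 55.968 next round, worth 0.92 × 55.968 = 51.49056 now; the contractor offers that and keeps 8.50944.
Round 1 (the client proposes): the contractor can get 8.50944 next round, worth 0.84 × 8.50944 = 7.1479296 now; the client offers that and keeps 52.8520704.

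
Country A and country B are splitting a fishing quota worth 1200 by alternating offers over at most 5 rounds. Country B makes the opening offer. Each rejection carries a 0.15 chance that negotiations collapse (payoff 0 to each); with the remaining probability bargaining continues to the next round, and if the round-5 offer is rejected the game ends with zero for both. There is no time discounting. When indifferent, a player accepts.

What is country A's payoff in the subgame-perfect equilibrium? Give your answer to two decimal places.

263.54

Round 5 (country B proposes): country A will accept anything ≥ 0, so country B offers 0 and keeps 1200.
Round 4 (country A proposes): rejecting gives country B an expected 0.85 × 1200 = 1020. Country A offers 1020 and keeps 1200 − 1020 = 180.
Round 3 (country B proposes): rejecting gives country A an expected 0.85 × 180 = 153, so country B offers 153, keeping 1047.
Round 2 (country A proposes): rejecting gives country B an expected 0.85 × 1047 = 889.95, so country A offers 889.95, keeping 310.05.
Round 1 (country B proposes): rejecting gives country A an expected 0.85 × 310.05 = 263.5425, so country B offers 263.5425, keeping 936.4575.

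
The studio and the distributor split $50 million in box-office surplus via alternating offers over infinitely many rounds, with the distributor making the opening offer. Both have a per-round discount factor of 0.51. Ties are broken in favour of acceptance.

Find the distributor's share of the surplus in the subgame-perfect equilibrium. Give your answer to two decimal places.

33.11

When the distributor proposes, the studio accepts any offer worth at least 0.51 times what the studio would get by proposing next round; and vice versa.
This gives x = 50 − 0.51y and y = 50 − 0.51x, where x and y are each side's share when it proposes.
Hence (1 − 0.51·0.51)x = 50(1 − 0.51), i.e. 0.7399·x = 24.5.
x ≈ 33.1126; the studio's share is 50 − x ≈ 16.8874.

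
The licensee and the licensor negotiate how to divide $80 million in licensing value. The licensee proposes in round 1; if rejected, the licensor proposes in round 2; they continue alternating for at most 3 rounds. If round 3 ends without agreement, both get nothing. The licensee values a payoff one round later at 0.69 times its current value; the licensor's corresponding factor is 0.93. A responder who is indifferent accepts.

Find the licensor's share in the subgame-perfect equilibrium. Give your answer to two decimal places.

23.06

Round 3 (the licensee proposes): the licensor will accept anything ≥ 0, so the licensee offers 0 and keeps 80.
Round 2 (the licensor proposes): the licensee can get 80 next round, worth 0.69 × 80 = 55.2 now, so the licensor offers 55.2, keeping 24.8.
Round 1 (the licensee proposes): the licensor can get 24.8 next round, worth 0.93 × 24.8 = 23.064 now. The licensee offers 23.064 and keeps 80 − 23.064 = 56.936.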